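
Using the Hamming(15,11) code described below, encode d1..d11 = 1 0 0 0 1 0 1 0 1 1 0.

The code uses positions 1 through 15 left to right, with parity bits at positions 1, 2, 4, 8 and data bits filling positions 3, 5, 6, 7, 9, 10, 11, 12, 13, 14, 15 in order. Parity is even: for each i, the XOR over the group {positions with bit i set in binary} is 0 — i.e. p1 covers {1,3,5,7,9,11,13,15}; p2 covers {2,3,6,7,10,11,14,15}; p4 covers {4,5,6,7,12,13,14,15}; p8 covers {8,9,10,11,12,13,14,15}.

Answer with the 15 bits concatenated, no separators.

011000001010110

Place data at non-parity positions: p1 p2 1 p4 0 0 0 p8 1 0 1 0 1 1 0
p1 (pos 1,3,5,7,9,11,13,15): XOR of data positions = 1⊕0⊕0⊕1⊕1⊕1⊕0 = 0
p2 (pos 2,3,6,7,10,11,14,15): XOR of data positions = 1⊕0⊕0⊕0⊕1⊕1⊕0 = 1
p4 (pos 4,5,6,7,12,13,14,15): XOR of data positions = 0⊕0⊕0⊕0⊕1⊕1⊕0 = 0
p8 (pos 8,9,10,11,12,13,14,15): XOR of data positions = 1⊕0⊕1⊕0⊕1⊕1⊕0 = 0
Codeword: 011000001010110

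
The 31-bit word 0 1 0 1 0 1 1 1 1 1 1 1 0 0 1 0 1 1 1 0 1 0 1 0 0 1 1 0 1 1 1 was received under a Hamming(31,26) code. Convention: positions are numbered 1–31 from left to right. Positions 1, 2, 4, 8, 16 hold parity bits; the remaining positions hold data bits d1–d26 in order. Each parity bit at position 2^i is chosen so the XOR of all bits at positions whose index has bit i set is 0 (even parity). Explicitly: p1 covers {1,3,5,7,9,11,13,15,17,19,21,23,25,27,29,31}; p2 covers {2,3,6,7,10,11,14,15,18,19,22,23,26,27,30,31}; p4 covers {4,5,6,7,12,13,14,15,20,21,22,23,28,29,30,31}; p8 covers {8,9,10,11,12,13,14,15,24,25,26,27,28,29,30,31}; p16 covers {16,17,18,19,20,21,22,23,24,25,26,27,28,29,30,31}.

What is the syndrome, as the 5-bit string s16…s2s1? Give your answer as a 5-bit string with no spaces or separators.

01011

s1 (pos 1,3,5,7,9,11,13,15,17,19,21,23,25,27,29,31): 0⊕0⊕0⊕1⊕1⊕1⊕0⊕1⊕1⊕1⊕1⊕1⊕0⊕1⊕1⊕1 = 1
s2 (pos 2,3,6,7,10,11,14,15,18,19,22,23,26,27,30,31): 1⊕0⊕1⊕1⊕1⊕1⊕0⊕1⊕1⊕1⊕0⊕1⊕1⊕1⊕1⊕1 = 1
s4 (pos 4,5,6,7,12,13,14,15,20,21,22,23,28,29,30,31): 1⊕0⊕1⊕1⊕1⊕0⊕0⊕1⊕0⊕1⊕0⊕1⊕0⊕1⊕1⊕1 = 0
s8 (pos 8,9,10,11,12,13,14,15,24,25,26,27,28,29,30,31): 1⊕1⊕1⊕1⊕1⊕0⊕0⊕1⊕0⊕0⊕1⊕1⊕0⊕1⊕1⊕1 = 1
s16 (pos 16,17,18,19,20,21,22,23,24,25,26,27,28,29,30,31): 0⊕1⊕1⊕1⊕0⊕1⊕0⊕1⊕0⊕0⊕1⊕1⊕0⊕1⊕1⊕1 = 0
Syndrome s16…s1 = 01011 → error at position 11.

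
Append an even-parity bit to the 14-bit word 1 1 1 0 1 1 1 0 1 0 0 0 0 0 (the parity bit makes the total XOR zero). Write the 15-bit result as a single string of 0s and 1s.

XOR of the 14 data bits: 1⊕1⊕1⊕0⊕1⊕1⊕1⊕0⊕1⊕0⊕0⊕0⊕0⊕0 = 1
Parity bit = 1 (so all 15 bits XOR to 0).

111011101000001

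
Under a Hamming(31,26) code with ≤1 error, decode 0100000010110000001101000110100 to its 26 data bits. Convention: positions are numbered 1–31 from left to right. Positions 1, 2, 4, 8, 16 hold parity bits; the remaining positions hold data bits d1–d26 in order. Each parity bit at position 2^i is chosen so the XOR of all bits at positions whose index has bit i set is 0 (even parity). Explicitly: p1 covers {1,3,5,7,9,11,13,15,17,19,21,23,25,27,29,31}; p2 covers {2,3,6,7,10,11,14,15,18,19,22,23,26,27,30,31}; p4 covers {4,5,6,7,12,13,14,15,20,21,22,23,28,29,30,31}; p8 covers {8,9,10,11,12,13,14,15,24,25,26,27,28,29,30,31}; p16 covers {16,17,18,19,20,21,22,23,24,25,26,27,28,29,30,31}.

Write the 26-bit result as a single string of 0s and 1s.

00001011000001101000110100

s1 (pos 1,3,5,7,9,11,13,15,17,19,21,23,25,27,29,31): 0⊕0⊕0⊕0⊕1⊕1⊕0⊕0⊕0⊕1⊕0⊕0⊕0⊕1⊕1⊕0 = 1
s2 (pos 2,3,6,7,10,11,14,15,18,19,22,23,26,27,30,31): 1⊕0⊕0⊕0⊕0⊕1⊕0⊕0⊕0⊕1⊕1⊕0⊕1⊕1⊕0⊕0 = 0
s4 (pos 4,5,6,7,12,13,14,15,20,21,22,23,28,29,30,31): 0⊕0⊕0⊕0⊕1⊕0⊕0⊕0⊕1⊕0⊕1⊕0⊕0⊕1⊕0⊕0 = 0
s8 (pos 8,9,10,11,12,13,14,15,24,25,26,27,28,29,30,31): 0⊕1⊕0⊕1⊕1⊕0⊕0⊕0⊕0⊕0⊕1⊕1⊕0⊕1⊕0⊕0 = 0
s16 (pos 16,17,18,19,20,21,22,23,24,25,26,27,28,29,30,31): 0⊕0⊕0⊕1⊕1⊕0⊕1⊕0⊕0⊕0⊕1⊕1⊕0⊕1⊕0⊕0 = 0
Syndrome s16…s1 = 00001 → error at position 1.
Flip position 1: 0100000010110000001101000110100 → 1100000010110000001101000110100
Read data bits from positions 3,5,6,7,9,10,11,12,13,14,15,17,18,19,20,21,22,23,24,25,26,27,28,29,30,31: 00001011000001101000110100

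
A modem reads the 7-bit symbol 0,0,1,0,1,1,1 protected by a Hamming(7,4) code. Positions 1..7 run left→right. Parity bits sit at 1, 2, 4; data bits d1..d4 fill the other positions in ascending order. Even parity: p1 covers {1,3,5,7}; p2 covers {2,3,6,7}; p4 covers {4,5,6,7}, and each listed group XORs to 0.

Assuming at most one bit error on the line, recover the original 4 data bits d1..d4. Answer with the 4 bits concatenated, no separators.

1110

s1 (pos 1,3,5,7): 0⊕1⊕1⊕1 = 1
s2 (pos 2,3,6,7): 0⊕1⊕1⊕1 = 1
s4 (pos 4,5,6,7): 0⊕1⊕1⊕1 = 1
Syndrome s4…s1 = 111 → error at position 7.
Flip position 7: 0010111 → 0010110
Read data bits from positions 3,5,6,7: 1110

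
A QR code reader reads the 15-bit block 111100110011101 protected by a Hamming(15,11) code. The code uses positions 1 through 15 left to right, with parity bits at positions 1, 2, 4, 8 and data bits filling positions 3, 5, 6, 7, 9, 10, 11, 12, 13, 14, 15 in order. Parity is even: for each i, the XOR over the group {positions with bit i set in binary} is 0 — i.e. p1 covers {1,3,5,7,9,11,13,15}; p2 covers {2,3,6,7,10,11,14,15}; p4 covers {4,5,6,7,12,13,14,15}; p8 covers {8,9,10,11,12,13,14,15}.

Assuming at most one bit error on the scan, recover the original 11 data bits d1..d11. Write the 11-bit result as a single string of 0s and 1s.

10010011111

s1 (pos 1,3,5,7,9,11,13,15): 1⊕1⊕0⊕1⊕0⊕1⊕1⊕1 = 0
s2 (pos 2,3,6,7,10,11,14,15): 1⊕1⊕0⊕1⊕0⊕1⊕0⊕1 = 1
s4 (pos 4,5,6,7,12,13,14,15): 1⊕0⊕0⊕1⊕1⊕1⊕0⊕1 = 1
s8 (pos 8,9,10,11,12,13,14,15): 1⊕0⊕0⊕1⊕1⊕1⊕0⊕1 = 1
Syndrome s8…s1 = 1110 → error at position 14.
Flip position 14: 111100110011101 → 111100110011111
Read data bits from positions 3,5,6,7,9,10,11,12,13,14,15: 10010011111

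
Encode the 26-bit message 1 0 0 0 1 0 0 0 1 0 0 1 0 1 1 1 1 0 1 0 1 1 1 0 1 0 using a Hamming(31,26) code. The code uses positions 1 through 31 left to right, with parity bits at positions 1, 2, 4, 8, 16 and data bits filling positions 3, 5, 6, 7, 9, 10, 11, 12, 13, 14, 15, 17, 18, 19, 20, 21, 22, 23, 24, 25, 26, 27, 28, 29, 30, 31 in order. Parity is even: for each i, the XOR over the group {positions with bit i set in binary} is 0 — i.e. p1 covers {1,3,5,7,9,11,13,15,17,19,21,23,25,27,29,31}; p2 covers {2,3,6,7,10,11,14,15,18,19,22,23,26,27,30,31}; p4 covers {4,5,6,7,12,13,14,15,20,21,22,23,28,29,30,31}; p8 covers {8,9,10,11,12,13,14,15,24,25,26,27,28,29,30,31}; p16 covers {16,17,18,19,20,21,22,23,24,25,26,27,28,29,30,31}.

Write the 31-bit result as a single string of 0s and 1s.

Place data at non-parity positions: p1 p2 1 p4 0 0 0 p8 1 0 0 0 1 0 0 p16 1 0 1 1 1 1 0 1 0 1 1 1 0 1 0
p1 (pos 1,3,5,7,9,11,13,15,17,19,21,23,25,27,29,31): XOR of data positions = 1⊕0⊕0⊕1⊕0⊕1⊕0⊕1⊕1⊕1⊕0⊕0⊕1⊕0⊕0 = 1
p2 (pos 2,3,6,7,10,11,14,15,18,19,22,23,26,27,30,31): XOR of data positions = 1⊕0⊕0⊕0⊕0⊕0⊕0⊕0⊕1⊕1⊕0⊕1⊕1⊕1⊕0 = 0
p4 (pos 4,5,6,7,12,13,14,15,20,21,22,23,28,29,30,31): XOR of data positions = 0⊕0⊕0⊕0⊕1⊕0⊕0⊕1⊕1⊕1⊕0⊕1⊕0⊕1⊕0 = 0
p8 (pos 8,9,10,11,12,13,14,15,24,25,26,27,28,29,30,31): XOR of data positions = 1⊕0⊕0⊕0⊕1⊕0⊕0⊕1⊕0⊕1⊕1⊕1⊕0⊕1⊕0 = 1
p16 (pos 16,17,18,19,20,21,22,23,24,25,26,27,28,29,30,31): XOR of data positions = 1⊕0⊕1⊕1⊕1⊕1⊕0⊕1⊕0⊕1⊕1⊕1⊕0⊕1⊕0 = 0
Codeword: 1010000110001000101111010111010

1010000110001000101111010111010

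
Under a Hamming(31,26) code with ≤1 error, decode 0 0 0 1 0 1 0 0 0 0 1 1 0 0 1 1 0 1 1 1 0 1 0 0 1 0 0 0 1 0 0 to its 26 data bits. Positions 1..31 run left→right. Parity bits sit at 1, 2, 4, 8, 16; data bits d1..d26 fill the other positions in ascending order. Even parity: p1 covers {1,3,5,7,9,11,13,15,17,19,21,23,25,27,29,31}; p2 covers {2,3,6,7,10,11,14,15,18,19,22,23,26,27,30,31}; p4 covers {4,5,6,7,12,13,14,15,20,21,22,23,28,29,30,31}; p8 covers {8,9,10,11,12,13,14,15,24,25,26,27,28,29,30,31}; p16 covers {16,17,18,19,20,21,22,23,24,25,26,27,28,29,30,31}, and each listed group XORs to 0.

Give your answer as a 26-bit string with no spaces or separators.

00100011001011101001000000

s1 (pos 1,3,5,7,9,11,13,15,17,19,21,23,25,27,29,31): 0⊕0⊕0⊕0⊕0⊕1⊕0⊕1⊕0⊕1⊕0⊕0⊕1⊕0⊕1⊕0 = 1
s2 (pos 2,3,6,7,10,11,14,15,18,19,22,23,26,27,30,31): 0⊕0⊕1⊕0⊕0⊕1⊕0⊕1⊕1⊕1⊕1⊕0⊕0⊕0⊕0⊕0 = 0
s4 (pos 4,5,6,7,12,13,14,15,20,21,22,23,28,29,30,31): 1⊕0⊕1⊕0⊕1⊕0⊕0⊕1⊕1⊕0⊕1⊕0⊕0⊕1⊕0⊕0 = 1
s8 (pos 8,9,10,11,12,13,14,15,24,25,26,27,28,29,30,31): 0⊕0⊕0⊕1⊕1⊕0⊕0⊕1⊕0⊕1⊕0⊕0⊕0⊕1⊕0⊕0 = 1
s16 (pos 16,17,18,19,20,21,22,23,24,25,26,27,28,29,30,31): 1⊕0⊕1⊕1⊕1⊕0⊕1⊕0⊕0⊕1⊕0⊕0⊕0⊕1⊕0⊕0 = 1
Syndrome s16…s1 = 11101 → error at position 29.
Flip position 29: 0001010000110011011101001000100 → 0001010000110011011101001000000
Read data bits from positions 3,5,6,7,9,10,11,12,13,14,15,17,18,19,20,21,22,23,24,25,26,27,28,29,30,31: 00100011001011101001000000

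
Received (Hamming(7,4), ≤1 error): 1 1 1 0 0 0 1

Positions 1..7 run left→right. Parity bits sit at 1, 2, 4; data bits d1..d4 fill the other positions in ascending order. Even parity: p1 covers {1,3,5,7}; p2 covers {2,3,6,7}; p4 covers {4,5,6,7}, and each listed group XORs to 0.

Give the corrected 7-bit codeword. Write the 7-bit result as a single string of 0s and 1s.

s1 (pos 1,3,5,7): 1⊕1⊕0⊕1 = 1
s2 (pos 2,3,6,7): 1⊕1⊕0⊕1 = 1
s4 (pos 4,5,6,7): 0⊕0⊕0⊕1 = 1
Syndrome s4…s1 = 111 → error at position 7.
Flip position 7: 1110001 → 1110000

1110000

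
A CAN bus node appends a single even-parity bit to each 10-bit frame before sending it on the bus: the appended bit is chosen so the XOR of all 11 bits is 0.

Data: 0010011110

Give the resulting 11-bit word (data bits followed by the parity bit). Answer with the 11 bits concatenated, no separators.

XOR of the 10 data bits: 0⊕0⊕1⊕0⊕0⊕1⊕1⊕1⊕1⊕0 = 1
Parity bit = 1 (so all 11 bits XOR to 0).

00100111101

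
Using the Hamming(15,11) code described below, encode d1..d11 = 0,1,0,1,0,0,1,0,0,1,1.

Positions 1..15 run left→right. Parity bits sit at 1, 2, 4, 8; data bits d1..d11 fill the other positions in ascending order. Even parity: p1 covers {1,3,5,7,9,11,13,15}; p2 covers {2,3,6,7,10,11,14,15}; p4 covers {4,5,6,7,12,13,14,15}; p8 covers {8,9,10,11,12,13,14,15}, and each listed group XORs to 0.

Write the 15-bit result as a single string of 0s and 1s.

000010110010011

Place data at non-parity positions: p1 p2 0 p4 1 0 1 p8 0 0 1 0 0 1 1
p1 (pos 1,3,5,7,9,11,13,15): XOR of data positions = 0⊕1⊕1⊕0⊕1⊕0⊕1 = 0
p2 (pos 2,3,6,7,10,11,14,15): XOR of data positions = 0⊕0⊕1⊕0⊕1⊕1⊕1 = 0
p4 (pos 4,5,6,7,12,13,14,15): XOR of data positions = 1⊕0⊕1⊕0⊕0⊕1⊕1 = 0
p8 (pos 8,9,10,11,12,13,14,15): XOR of data positions = 0⊕0⊕1⊕0⊕0⊕1⊕1 = 1
Codeword: 000010110010011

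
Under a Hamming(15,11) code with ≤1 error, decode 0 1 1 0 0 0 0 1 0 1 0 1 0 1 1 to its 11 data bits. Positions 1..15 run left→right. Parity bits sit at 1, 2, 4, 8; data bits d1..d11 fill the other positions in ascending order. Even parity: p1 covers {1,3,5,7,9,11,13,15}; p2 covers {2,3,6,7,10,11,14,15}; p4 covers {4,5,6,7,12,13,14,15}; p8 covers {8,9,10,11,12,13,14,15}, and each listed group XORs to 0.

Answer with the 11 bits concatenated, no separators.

s1 (pos 1,3,5,7,9,11,13,15): 0⊕1⊕0⊕0⊕0⊕0⊕0⊕1 = 0
s2 (pos 2,3,6,7,10,11,14,15): 1⊕1⊕0⊕0⊕1⊕0⊕1⊕1 = 1
s4 (pos 4,5,6,7,12,13,14,15): 0⊕0⊕0⊕0⊕1⊕0⊕1⊕1 = 1
s8 (pos 8,9,10,11,12,13,14,15): 1⊕0⊕1⊕0⊕1⊕0⊕1⊕1 = 1
Syndrome s8…s1 = 1110 → error at position 14.
Flip position 14: 011000010101011 → 011000010101001
Read data bits from positions 3,5,6,7,9,10,11,12,13,14,15: 10000101001

10000101001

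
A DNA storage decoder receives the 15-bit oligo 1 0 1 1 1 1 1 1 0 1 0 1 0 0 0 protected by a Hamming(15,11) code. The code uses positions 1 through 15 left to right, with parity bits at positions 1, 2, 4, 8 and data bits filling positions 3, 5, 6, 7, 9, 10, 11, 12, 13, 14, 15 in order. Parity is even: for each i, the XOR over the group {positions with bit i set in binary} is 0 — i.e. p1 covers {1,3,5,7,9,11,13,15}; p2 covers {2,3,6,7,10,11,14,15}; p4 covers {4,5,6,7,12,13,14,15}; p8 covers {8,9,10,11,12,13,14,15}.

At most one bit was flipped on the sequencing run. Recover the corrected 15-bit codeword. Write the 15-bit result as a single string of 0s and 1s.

s1 (pos 1,3,5,7,9,11,13,15): 1⊕1⊕1⊕1⊕0⊕0⊕0⊕0 = 0
s2 (pos 2,3,6,7,10,11,14,15): 0⊕1⊕1⊕1⊕1⊕0⊕0⊕0 = 0
s4 (pos 4,5,6,7,12,13,14,15): 1⊕1⊕1⊕1⊕1⊕0⊕0⊕0 = 1
s8 (pos 8,9,10,11,12,13,14,15): 1⊕0⊕1⊕0⊕1⊕0⊕0⊕0 = 1
Syndrome s8…s1 = 1100 → error at position 12.
Flip position 12: 101111110101000 → 101111110100000

101111110100000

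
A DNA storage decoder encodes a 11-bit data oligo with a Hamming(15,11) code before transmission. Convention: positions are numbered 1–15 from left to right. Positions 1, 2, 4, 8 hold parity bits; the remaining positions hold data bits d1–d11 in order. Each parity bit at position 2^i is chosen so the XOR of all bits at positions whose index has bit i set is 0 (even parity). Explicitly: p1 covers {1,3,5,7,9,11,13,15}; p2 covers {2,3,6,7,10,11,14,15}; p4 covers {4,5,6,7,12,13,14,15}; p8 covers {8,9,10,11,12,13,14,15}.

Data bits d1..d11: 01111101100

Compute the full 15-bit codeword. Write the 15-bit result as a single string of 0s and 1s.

010111101101100

Place data at non-parity positions: p1 p2 0 p4 1 1 1 p8 1 1 0 1 1 0 0
p1 (pos 1,3,5,7,9,11,13,15): XOR of data positions = 0⊕1⊕1⊕1⊕0⊕1⊕0 = 0
p2 (pos 2,3,6,7,10,11,14,15): XOR of data positions = 0⊕1⊕1⊕1⊕0⊕0⊕0 = 1
p4 (pos 4,5,6,7,12,13,14,15): XOR of data positions = 1⊕1⊕1⊕1⊕1⊕0⊕0 = 1
p8 (pos 8,9,10,11,12,13,14,15): XOR of data positions = 1⊕1⊕0⊕1⊕1⊕0⊕0 = 0
Codeword: 010111101101100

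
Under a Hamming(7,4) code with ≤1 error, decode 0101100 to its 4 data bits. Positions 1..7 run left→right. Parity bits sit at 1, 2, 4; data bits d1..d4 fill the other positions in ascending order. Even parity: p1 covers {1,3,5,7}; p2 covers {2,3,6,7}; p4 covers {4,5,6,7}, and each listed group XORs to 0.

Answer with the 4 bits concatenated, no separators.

s1 (pos 1,3,5,7): 0⊕0⊕1⊕0 = 1
s2 (pos 2,3,6,7): 1⊕0⊕0⊕0 = 1
s4 (pos 4,5,6,7): 1⊕1⊕0⊕0 = 0
Syndrome s4…s1 = 011 → error at position 3.
Flip position 3: 0101100 → 0111100
Read data bits from positions 3,5,6,7: 1100

1100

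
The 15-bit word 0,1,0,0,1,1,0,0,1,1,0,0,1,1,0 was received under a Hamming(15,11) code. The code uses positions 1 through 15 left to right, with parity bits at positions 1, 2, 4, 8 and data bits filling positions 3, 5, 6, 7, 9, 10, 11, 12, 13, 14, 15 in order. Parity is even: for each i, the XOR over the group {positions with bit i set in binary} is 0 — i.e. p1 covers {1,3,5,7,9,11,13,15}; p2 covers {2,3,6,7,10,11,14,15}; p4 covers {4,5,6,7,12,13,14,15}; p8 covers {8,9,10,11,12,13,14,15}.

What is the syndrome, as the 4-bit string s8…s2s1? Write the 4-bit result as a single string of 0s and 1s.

s1 (pos 1,3,5,7,9,11,13,15): 0⊕0⊕1⊕0⊕1⊕0⊕1⊕0 = 1
s2 (pos 2,3,6,7,10,11,14,15): 1⊕0⊕1⊕0⊕1⊕0⊕1⊕0 = 0
s4 (pos 4,5,6,7,12,13,14,15): 0⊕1⊕1⊕0⊕0⊕1⊕1⊕0 = 0
s8 (pos 8,9,10,11,12,13,14,15): 0⊕1⊕1⊕0⊕0⊕1⊕1⊕0 = 0
Syndrome s8…s1 = 0001 → error at position 1.

0001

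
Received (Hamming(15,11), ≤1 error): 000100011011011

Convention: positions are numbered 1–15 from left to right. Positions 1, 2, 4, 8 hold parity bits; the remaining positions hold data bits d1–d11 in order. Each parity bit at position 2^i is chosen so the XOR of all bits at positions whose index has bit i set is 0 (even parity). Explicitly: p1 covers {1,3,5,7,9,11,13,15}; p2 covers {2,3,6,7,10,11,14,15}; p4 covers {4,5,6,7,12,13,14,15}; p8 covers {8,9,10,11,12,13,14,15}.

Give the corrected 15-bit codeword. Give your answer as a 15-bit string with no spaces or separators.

001100011011011

s1 (pos 1,3,5,7,9,11,13,15): 0⊕0⊕0⊕0⊕1⊕1⊕0⊕1 = 1
s2 (pos 2,3,6,7,10,11,14,15): 0⊕0⊕0⊕0⊕0⊕1⊕1⊕1 = 1
s4 (pos 4,5,6,7,12,13,14,15): 1⊕0⊕0⊕0⊕1⊕0⊕1⊕1 = 0
s8 (pos 8,9,10,11,12,13,14,15): 1⊕1⊕0⊕1⊕1⊕0⊕1⊕1 = 0
Syndrome s8…s1 = 0011 → error at position 3.
Flip position 3: 000100011011011 → 001100011011011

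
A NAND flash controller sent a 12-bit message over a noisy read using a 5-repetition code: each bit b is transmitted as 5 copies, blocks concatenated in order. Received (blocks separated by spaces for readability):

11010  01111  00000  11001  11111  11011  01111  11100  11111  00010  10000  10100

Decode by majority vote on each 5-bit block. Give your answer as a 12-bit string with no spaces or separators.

110111111000

Block 1 (11010): 3 ones → 1
Block 2 (01111): 4 ones → 1
Block 3 (00000): 0 ones → 0
Block 4 (11001): 3 ones → 1
Block 5 (11111): 5 ones → 1
Block 6 (11011): 4 ones → 1
Block 7 (01111): 4 ones → 1
Block 8 (11100): 3 ones → 1
Block 9 (11111): 5 ones → 1
Block 10 (00010): 1 one → 0
Block 11 (10000): 1 one → 0
Block 12 (10100): 2 ones → 0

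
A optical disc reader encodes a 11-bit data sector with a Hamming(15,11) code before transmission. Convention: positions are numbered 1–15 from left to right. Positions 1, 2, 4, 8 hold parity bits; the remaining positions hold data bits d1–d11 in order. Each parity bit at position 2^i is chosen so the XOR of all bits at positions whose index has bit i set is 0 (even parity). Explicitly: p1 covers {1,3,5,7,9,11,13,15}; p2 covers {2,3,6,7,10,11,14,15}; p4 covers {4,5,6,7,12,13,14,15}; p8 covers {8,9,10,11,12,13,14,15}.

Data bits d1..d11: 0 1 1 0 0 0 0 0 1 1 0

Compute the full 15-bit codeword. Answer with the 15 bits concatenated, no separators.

Place data at non-parity positions: p1 p2 0 p4 1 1 0 p8 0 0 0 0 1 1 0
p1 (pos 1,3,5,7,9,11,13,15): XOR of data positions = 0⊕1⊕0⊕0⊕0⊕1⊕0 = 0
p2 (pos 2,3,6,7,10,11,14,15): XOR of data positions = 0⊕1⊕0⊕0⊕0⊕1⊕0 = 0
p4 (pos 4,5,6,7,12,13,14,15): XOR of data positions = 1⊕1⊕0⊕0⊕1⊕1⊕0 = 0
p8 (pos 8,9,10,11,12,13,14,15): XOR of data positions = 0⊕0⊕0⊕0⊕1⊕1⊕0 = 0
Codeword: 000011000000110

000011000000110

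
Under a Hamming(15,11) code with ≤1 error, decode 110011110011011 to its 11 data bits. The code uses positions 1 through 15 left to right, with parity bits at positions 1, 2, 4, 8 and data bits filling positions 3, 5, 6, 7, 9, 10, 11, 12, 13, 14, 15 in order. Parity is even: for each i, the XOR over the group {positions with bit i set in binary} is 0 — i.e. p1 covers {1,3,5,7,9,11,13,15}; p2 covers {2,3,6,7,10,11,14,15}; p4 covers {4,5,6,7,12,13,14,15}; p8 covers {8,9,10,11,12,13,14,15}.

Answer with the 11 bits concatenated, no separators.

s1 (pos 1,3,5,7,9,11,13,15): 1⊕0⊕1⊕1⊕0⊕1⊕0⊕1 = 1
s2 (pos 2,3,6,7,10,11,14,15): 1⊕0⊕1⊕1⊕0⊕1⊕1⊕1 = 0
s4 (pos 4,5,6,7,12,13,14,15): 0⊕1⊕1⊕1⊕1⊕0⊕1⊕1 = 0
s8 (pos 8,9,10,11,12,13,14,15): 1⊕0⊕0⊕1⊕1⊕0⊕1⊕1 = 1
Syndrome s8…s1 = 1001 → error at position 9.
Flip position 9: 110011110011011 → 110011111011011
Read data bits from positions 3,5,6,7,9,10,11,12,13,14,15: 01111011011

01111011011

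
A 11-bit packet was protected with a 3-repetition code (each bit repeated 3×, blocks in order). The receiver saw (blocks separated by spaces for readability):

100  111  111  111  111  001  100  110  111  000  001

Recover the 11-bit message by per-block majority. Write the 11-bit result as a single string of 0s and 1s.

Block 1 (100): 1 one → 0
Block 2 (111): 3 ones → 1
Block 3 (111): 3 ones → 1
Block 4 (111): 3 ones → 1
Block 5 (111): 3 ones → 1
Block 6 (001): 1 one → 0
Block 7 (100): 1 one → 0
Block 8 (110): 2 ones → 1
Block 9 (111): 3 ones → 1
Block 10 (000): 0 ones → 0
Block 11 (001): 1 one → 0

01111001100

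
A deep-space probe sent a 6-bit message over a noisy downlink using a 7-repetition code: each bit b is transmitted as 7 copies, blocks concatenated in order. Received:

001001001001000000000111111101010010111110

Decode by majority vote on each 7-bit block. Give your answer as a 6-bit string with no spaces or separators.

Block 1 (0010010): 2 ones → 0
Block 2 (0100100): 2 ones → 0
Block 3 (0000000): 0 ones → 0
Block 4 (1111111): 7 ones → 1
Block 5 (0101001): 3 ones → 0
Block 6 (0111110): 5 ones → 1

000101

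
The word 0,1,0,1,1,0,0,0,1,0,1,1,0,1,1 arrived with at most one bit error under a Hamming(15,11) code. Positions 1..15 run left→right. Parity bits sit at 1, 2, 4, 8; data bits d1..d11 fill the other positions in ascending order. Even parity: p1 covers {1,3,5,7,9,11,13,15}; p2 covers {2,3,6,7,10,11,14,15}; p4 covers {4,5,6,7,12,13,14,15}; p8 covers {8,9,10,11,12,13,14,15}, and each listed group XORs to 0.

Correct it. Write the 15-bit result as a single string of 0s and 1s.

010110001010011

s1 (pos 1,3,5,7,9,11,13,15): 0⊕0⊕1⊕0⊕1⊕1⊕0⊕1 = 0
s2 (pos 2,3,6,7,10,11,14,15): 1⊕0⊕0⊕0⊕0⊕1⊕1⊕1 = 0
s4 (pos 4,5,6,7,12,13,14,15): 1⊕1⊕0⊕0⊕1⊕0⊕1⊕1 = 1
s8 (pos 8,9,10,11,12,13,14,15): 0⊕1⊕0⊕1⊕1⊕0⊕1⊕1 = 1
Syndrome s8…s1 = 1100 → error at position 12.
Flip position 12: 010110001011011 → 010110001010011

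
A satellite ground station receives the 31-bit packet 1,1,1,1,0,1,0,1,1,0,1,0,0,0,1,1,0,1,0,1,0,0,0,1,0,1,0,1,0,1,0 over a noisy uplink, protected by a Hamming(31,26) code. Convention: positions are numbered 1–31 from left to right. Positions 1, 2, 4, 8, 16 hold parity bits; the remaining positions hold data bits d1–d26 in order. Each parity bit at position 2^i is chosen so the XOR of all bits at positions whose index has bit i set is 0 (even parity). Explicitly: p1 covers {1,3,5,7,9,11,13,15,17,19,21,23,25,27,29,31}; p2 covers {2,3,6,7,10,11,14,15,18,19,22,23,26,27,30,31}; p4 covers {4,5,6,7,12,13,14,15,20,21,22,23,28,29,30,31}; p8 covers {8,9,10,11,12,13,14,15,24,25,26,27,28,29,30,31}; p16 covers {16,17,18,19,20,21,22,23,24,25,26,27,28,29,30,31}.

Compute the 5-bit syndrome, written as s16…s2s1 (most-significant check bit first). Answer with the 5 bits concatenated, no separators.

10001

s1 (pos 1,3,5,7,9,11,13,15,17,19,21,23,25,27,29,31): 1⊕1⊕0⊕0⊕1⊕1⊕0⊕1⊕0⊕0⊕0⊕0⊕0⊕0⊕0⊕0 = 1
s2 (pos 2,3,6,7,10,11,14,15,18,19,22,23,26,27,30,31): 1⊕1⊕1⊕0⊕0⊕1⊕0⊕1⊕1⊕0⊕0⊕0⊕1⊕0⊕1⊕0 = 0
s4 (pos 4,5,6,7,12,13,14,15,20,21,22,23,28,29,30,31): 1⊕0⊕1⊕0⊕0⊕0⊕0⊕1⊕1⊕0⊕0⊕0⊕1⊕0⊕1⊕0 = 0
s8 (pos 8,9,10,11,12,13,14,15,24,25,26,27,28,29,30,31): 1⊕1⊕0⊕1⊕0⊕0⊕0⊕1⊕1⊕0⊕1⊕0⊕1⊕0⊕1⊕0 = 0
s16 (pos 16,17,18,19,20,21,22,23,24,25,26,27,28,29,30,31): 1⊕0⊕1⊕0⊕1⊕0⊕0⊕0⊕1⊕0⊕1⊕0⊕1⊕0⊕1⊕0 = 1
Syndrome s16…s1 = 10001 → error at position 17.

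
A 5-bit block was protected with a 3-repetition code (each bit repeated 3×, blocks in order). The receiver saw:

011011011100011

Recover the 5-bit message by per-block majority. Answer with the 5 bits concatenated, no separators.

11101

Block 1 (011): 2 ones → 1
Block 2 (011): 2 ones → 1
Block 3 (011): 2 ones → 1
Block 4 (100): 1 one → 0
Block 5 (011): 2 ones → 1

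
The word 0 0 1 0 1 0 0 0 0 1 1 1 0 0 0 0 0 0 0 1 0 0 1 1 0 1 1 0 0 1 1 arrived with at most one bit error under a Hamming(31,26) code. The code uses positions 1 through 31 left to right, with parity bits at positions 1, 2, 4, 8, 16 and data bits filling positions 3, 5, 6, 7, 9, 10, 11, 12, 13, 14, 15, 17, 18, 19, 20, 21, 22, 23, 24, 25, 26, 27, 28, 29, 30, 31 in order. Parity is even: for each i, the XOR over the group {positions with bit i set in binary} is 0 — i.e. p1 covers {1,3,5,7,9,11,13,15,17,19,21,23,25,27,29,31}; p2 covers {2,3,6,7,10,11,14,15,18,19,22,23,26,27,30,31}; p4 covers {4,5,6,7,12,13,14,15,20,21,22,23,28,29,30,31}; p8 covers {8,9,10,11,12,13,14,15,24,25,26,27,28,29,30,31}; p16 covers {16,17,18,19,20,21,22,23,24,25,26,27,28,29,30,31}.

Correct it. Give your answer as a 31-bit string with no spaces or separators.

s1 (pos 1,3,5,7,9,11,13,15,17,19,21,23,25,27,29,31): 0⊕1⊕1⊕0⊕0⊕1⊕0⊕0⊕0⊕0⊕0⊕1⊕0⊕1⊕0⊕1 = 0
s2 (pos 2,3,6,7,10,11,14,15,18,19,22,23,26,27,30,31): 0⊕1⊕0⊕0⊕1⊕1⊕0⊕0⊕0⊕0⊕0⊕1⊕1⊕1⊕1⊕1 = 0
s4 (pos 4,5,6,7,12,13,14,15,20,21,22,23,28,29,30,31): 0⊕1⊕0⊕0⊕1⊕0⊕0⊕0⊕1⊕0⊕0⊕1⊕0⊕0⊕1⊕1 = 0
s8 (pos 8,9,10,11,12,13,14,15,24,25,26,27,28,29,30,31): 0⊕0⊕1⊕1⊕1⊕0⊕0⊕0⊕1⊕0⊕1⊕1⊕0⊕0⊕1⊕1 = 0
s16 (pos 16,17,18,19,20,21,22,23,24,25,26,27,28,29,30,31): 0⊕0⊕0⊕0⊕1⊕0⊕0⊕1⊕1⊕0⊕1⊕1⊕0⊕0⊕1⊕1 = 1
Syndrome s16…s1 = 10000 → error at position 16.
Flip position 16: 0010100001110000000100110110011 → 0010100001110001000100110110011

0010100001110001000100110110011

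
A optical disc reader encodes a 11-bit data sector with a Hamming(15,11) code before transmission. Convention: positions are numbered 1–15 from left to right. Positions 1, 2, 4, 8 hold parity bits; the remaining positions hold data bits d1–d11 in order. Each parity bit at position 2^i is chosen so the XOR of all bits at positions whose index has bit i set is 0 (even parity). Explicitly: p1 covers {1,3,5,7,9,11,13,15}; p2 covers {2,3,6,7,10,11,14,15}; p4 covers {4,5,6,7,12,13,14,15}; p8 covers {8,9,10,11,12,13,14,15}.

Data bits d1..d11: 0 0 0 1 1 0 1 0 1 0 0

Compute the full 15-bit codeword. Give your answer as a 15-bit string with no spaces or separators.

Place data at non-parity positions: p1 p2 0 p4 0 0 1 p8 1 0 1 0 1 0 0
p1 (pos 1,3,5,7,9,11,13,15): XOR of data positions = 0⊕0⊕1⊕1⊕1⊕1⊕0 = 0
p2 (pos 2,3,6,7,10,11,14,15): XOR of data positions = 0⊕0⊕1⊕0⊕1⊕0⊕0 = 0
p4 (pos 4,5,6,7,12,13,14,15): XOR of data positions = 0⊕0⊕1⊕0⊕1⊕0⊕0 = 0
p8 (pos 8,9,10,11,12,13,14,15): XOR of data positions = 1⊕0⊕1⊕0⊕1⊕0⊕0 = 1
Codeword: 000000111010100

000000111010100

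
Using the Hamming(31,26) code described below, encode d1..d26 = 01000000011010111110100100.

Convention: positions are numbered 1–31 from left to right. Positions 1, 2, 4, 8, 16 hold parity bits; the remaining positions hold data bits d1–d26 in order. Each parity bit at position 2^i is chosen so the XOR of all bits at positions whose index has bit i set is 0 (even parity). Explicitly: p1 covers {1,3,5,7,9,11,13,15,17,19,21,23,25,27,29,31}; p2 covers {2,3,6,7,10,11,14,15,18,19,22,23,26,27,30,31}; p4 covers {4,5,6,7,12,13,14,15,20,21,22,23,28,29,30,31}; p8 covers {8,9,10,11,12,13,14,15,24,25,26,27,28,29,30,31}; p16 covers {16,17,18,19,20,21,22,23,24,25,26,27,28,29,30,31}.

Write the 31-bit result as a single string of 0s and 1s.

1000100100000110010111110100100

Place data at non-parity positions: p1 p2 0 p4 1 0 0 p8 0 0 0 0 0 1 1 p16 0 1 0 1 1 1 1 1 0 1 0 0 1 0 0
p1 (pos 1,3,5,7,9,11,13,15,17,19,21,23,25,27,29,31): XOR of data positions = 0⊕1⊕0⊕0⊕0⊕0⊕1⊕0⊕0⊕1⊕1⊕0⊕0⊕1⊕0 = 1
p2 (pos 2,3,6,7,10,11,14,15,18,19,22,23,26,27,30,31): XOR of data positions = 0⊕0⊕0⊕0⊕0⊕1⊕1⊕1⊕0⊕1⊕1⊕1⊕0⊕0⊕0 = 0
p4 (pos 4,5,6,7,12,13,14,15,20,21,22,23,28,29,30,31): XOR of data positions = 1⊕0⊕0⊕0⊕0⊕1⊕1⊕1⊕1⊕1⊕1⊕0⊕1⊕0⊕0 = 0
p8 (pos 8,9,10,11,12,13,14,15,24,25,26,27,28,29,30,31): XOR of data positions = 0⊕0⊕0⊕0⊕0⊕1⊕1⊕1⊕0⊕1⊕0⊕0⊕1⊕0⊕0 = 1
p16 (pos 16,17,18,19,20,21,22,23,24,25,26,27,28,29,30,31): XOR of data positions = 0⊕1⊕0⊕1⊕1⊕1⊕1⊕1⊕0⊕1⊕0⊕0⊕1⊕0⊕0 = 0
Codeword: 1000100100000110010111110100100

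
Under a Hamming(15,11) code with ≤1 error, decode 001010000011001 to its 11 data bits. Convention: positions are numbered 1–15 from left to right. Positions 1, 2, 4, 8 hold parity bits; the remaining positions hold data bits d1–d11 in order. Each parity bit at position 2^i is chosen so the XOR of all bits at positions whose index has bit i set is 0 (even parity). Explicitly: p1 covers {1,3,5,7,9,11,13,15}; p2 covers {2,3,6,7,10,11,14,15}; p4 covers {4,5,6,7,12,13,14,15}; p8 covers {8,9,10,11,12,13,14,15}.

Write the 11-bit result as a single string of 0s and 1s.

11000011011

s1 (pos 1,3,5,7,9,11,13,15): 0⊕1⊕1⊕0⊕0⊕1⊕0⊕1 = 0
s2 (pos 2,3,6,7,10,11,14,15): 0⊕1⊕0⊕0⊕0⊕1⊕0⊕1 = 1
s4 (pos 4,5,6,7,12,13,14,15): 0⊕1⊕0⊕0⊕1⊕0⊕0⊕1 = 1
s8 (pos 8,9,10,11,12,13,14,15): 0⊕0⊕0⊕1⊕1⊕0⊕0⊕1 = 1
Syndrome s8…s1 = 1110 → error at position 14.
Flip position 14: 001010000011001 → 001010000011011
Read data bits from positions 3,5,6,7,9,10,11,12,13,14,15: 11000011011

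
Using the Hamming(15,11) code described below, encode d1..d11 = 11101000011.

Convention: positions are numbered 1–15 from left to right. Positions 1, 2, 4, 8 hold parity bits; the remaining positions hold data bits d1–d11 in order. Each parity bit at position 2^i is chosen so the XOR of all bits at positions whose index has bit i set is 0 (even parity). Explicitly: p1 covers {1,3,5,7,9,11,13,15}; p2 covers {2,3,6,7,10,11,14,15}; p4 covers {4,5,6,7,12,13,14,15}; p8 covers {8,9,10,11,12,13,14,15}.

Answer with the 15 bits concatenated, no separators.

Place data at non-parity positions: p1 p2 1 p4 1 1 0 p8 1 0 0 0 0 1 1
p1 (pos 1,3,5,7,9,11,13,15): XOR of data positions = 1⊕1⊕0⊕1⊕0⊕0⊕1 = 0
p2 (pos 2,3,6,7,10,11,14,15): XOR of data positions = 1⊕1⊕0⊕0⊕0⊕1⊕1 = 0
p4 (pos 4,5,6,7,12,13,14,15): XOR of data positions = 1⊕1⊕0⊕0⊕0⊕1⊕1 = 0
p8 (pos 8,9,10,11,12,13,14,15): XOR of data positions = 1⊕0⊕0⊕0⊕0⊕1⊕1 = 1
Codeword: 001011011000011

001011011000011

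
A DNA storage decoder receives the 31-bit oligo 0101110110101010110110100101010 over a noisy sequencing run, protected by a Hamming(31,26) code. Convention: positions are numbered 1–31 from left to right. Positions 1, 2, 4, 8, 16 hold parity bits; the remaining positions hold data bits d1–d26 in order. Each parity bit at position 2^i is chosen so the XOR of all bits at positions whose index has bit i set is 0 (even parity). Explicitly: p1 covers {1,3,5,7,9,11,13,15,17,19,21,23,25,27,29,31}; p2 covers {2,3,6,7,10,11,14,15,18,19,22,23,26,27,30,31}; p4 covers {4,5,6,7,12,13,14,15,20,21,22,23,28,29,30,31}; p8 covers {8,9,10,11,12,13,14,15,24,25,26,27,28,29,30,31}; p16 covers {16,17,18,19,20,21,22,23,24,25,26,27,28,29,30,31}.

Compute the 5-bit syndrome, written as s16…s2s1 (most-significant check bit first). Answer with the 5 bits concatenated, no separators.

s1 (pos 1,3,5,7,9,11,13,15,17,19,21,23,25,27,29,31): 0⊕0⊕1⊕0⊕1⊕1⊕1⊕1⊕1⊕0⊕1⊕1⊕0⊕0⊕0⊕0 = 0
s2 (pos 2,3,6,7,10,11,14,15,18,19,22,23,26,27,30,31): 1⊕0⊕1⊕0⊕0⊕1⊕0⊕1⊕1⊕0⊕0⊕1⊕1⊕0⊕1⊕0 = 0
s4 (pos 4,5,6,7,12,13,14,15,20,21,22,23,28,29,30,31): 1⊕1⊕1⊕0⊕0⊕1⊕0⊕1⊕1⊕1⊕0⊕1⊕1⊕0⊕1⊕0 = 0
s8 (pos 8,9,10,11,12,13,14,15,24,25,26,27,28,29,30,31): 1⊕1⊕0⊕1⊕0⊕1⊕0⊕1⊕0⊕0⊕1⊕0⊕1⊕0⊕1⊕0 = 0
s16 (pos 16,17,18,19,20,21,22,23,24,25,26,27,28,29,30,31): 0⊕1⊕1⊕0⊕1⊕1⊕0⊕1⊕0⊕0⊕1⊕0⊕1⊕0⊕1⊕0 = 0
Syndrome s16…s1 = 00000 → no error.

00000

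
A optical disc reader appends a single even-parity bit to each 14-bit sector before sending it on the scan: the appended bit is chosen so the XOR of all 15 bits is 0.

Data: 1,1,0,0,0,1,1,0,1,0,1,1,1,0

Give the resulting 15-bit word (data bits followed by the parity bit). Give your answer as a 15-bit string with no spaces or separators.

XOR of the 14 data bits: 1⊕1⊕0⊕0⊕0⊕1⊕1⊕0⊕1⊕0⊕1⊕1⊕1⊕0 = 0
Parity bit = 0 (so all 15 bits XOR to 0).

110001101011100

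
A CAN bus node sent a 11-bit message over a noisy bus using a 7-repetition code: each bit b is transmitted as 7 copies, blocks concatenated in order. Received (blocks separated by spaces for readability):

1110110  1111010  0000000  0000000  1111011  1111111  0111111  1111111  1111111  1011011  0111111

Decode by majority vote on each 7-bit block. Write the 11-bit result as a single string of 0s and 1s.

11001111111

Block 1 (1110110): 5 ones → 1
Block 2 (1111010): 5 ones → 1
Block 3 (0000000): 0 ones → 0
Block 4 (0000000): 0 ones → 0
Block 5 (1111011): 6 ones → 1
Block 6 (1111111): 7 ones → 1
Block 7 (0111111): 6 ones → 1
Block 8 (1111111): 7 ones → 1
Block 9 (1111111): 7 ones → 1
Block 10 (1011011): 5 ones → 1
Block 11 (0111111): 6 ones → 1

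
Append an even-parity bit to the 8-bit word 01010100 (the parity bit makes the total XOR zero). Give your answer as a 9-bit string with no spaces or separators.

010101001

XOR of the 8 data bits: 0⊕1⊕0⊕1⊕0⊕1⊕0⊕0 = 1
Parity bit = 1 (so all 9 bits XOR to 0).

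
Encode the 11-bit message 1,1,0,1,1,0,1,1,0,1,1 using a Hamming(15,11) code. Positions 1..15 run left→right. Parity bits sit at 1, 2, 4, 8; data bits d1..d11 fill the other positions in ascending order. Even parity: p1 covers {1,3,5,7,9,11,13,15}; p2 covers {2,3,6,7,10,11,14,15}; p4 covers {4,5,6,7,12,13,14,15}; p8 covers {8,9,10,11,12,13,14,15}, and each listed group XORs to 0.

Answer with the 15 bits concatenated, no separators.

Place data at non-parity positions: p1 p2 1 p4 1 0 1 p8 1 0 1 1 0 1 1
p1 (pos 1,3,5,7,9,11,13,15): XOR of data positions = 1⊕1⊕1⊕1⊕1⊕0⊕1 = 0
p2 (pos 2,3,6,7,10,11,14,15): XOR of data positions = 1⊕0⊕1⊕0⊕1⊕1⊕1 = 1
p4 (pos 4,5,6,7,12,13,14,15): XOR of data positions = 1⊕0⊕1⊕1⊕0⊕1⊕1 = 1
p8 (pos 8,9,10,11,12,13,14,15): XOR of data positions = 1⊕0⊕1⊕1⊕0⊕1⊕1 = 1
Codeword: 011110111011011

011110111011011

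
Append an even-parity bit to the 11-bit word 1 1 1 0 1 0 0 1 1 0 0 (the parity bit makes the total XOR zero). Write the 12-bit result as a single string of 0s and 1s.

XOR of the 11 data bits: 1⊕1⊕1⊕0⊕1⊕0⊕0⊕1⊕1⊕0⊕0 = 0
Parity bit = 0 (so all 12 bits XOR to 0).

111010011000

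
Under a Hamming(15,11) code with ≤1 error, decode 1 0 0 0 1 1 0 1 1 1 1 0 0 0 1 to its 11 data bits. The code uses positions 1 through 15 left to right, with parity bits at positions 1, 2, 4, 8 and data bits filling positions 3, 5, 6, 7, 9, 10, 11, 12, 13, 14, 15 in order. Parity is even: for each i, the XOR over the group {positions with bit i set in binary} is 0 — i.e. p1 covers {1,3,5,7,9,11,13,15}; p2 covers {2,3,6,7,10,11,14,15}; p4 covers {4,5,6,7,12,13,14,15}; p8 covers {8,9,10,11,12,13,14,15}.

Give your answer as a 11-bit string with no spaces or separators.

s1 (pos 1,3,5,7,9,11,13,15): 1⊕0⊕1⊕0⊕1⊕1⊕0⊕1 = 1
s2 (pos 2,3,6,7,10,11,14,15): 0⊕0⊕1⊕0⊕1⊕1⊕0⊕1 = 0
s4 (pos 4,5,6,7,12,13,14,15): 0⊕1⊕1⊕0⊕0⊕0⊕0⊕1 = 1
s8 (pos 8,9,10,11,12,13,14,15): 1⊕1⊕1⊕1⊕0⊕0⊕0⊕1 = 1
Syndrome s8…s1 = 1101 → error at position 13.
Flip position 13: 100011011110001 → 100011011110101
Read data bits from positions 3,5,6,7,9,10,11,12,13,14,15: 01101110101

01101110101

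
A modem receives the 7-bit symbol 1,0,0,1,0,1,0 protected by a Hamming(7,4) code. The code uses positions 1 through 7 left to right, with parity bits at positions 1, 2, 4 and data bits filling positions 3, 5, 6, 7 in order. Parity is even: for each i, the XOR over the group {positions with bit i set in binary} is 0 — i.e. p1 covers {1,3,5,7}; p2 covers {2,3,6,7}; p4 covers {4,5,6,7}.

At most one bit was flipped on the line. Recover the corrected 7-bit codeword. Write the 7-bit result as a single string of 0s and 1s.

s1 (pos 1,3,5,7): 1⊕0⊕0⊕0 = 1
s2 (pos 2,3,6,7): 0⊕0⊕1⊕0 = 1
s4 (pos 4,5,6,7): 1⊕0⊕1⊕0 = 0
Syndrome s4…s1 = 011 → error at position 3.
Flip position 3: 1001010 → 1011010

1011010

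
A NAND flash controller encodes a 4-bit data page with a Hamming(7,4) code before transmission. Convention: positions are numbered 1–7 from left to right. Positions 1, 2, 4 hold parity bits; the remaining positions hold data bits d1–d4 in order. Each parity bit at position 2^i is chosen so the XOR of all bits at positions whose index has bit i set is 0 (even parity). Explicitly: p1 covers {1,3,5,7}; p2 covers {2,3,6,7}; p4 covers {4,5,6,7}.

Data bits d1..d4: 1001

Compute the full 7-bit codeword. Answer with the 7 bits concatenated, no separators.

Place data at non-parity positions: p1 p2 1 p4 0 0 1
p1 (pos 1,3,5,7): XOR of data positions = 1⊕0⊕1 = 0
p2 (pos 2,3,6,7): XOR of data positions = 1⊕0⊕1 = 0
p4 (pos 4,5,6,7): XOR of data positions = 0⊕0⊕1 = 1
Codeword: 0011001

0011001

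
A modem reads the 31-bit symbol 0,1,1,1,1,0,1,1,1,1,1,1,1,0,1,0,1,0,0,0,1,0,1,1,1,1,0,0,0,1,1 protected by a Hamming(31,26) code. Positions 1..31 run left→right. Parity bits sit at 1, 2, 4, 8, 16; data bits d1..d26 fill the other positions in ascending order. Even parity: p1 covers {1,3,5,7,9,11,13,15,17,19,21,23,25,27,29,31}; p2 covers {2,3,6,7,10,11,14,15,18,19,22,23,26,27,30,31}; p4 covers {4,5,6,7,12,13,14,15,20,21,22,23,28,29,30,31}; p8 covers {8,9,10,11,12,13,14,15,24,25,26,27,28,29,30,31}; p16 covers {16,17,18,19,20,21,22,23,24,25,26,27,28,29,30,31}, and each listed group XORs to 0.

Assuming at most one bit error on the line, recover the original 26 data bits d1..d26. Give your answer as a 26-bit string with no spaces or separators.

s1 (pos 1,3,5,7,9,11,13,15,17,19,21,23,25,27,29,31): 0⊕1⊕1⊕1⊕1⊕1⊕1⊕1⊕1⊕0⊕1⊕1⊕1⊕0⊕0⊕1 = 0
s2 (pos 2,3,6,7,10,11,14,15,18,19,22,23,26,27,30,31): 1⊕1⊕0⊕1⊕1⊕1⊕0⊕1⊕0⊕0⊕0⊕1⊕1⊕0⊕1⊕1 = 0
s4 (pos 4,5,6,7,12,13,14,15,20,21,22,23,28,29,30,31): 1⊕1⊕0⊕1⊕1⊕1⊕0⊕1⊕0⊕1⊕0⊕1⊕0⊕0⊕1⊕1 = 0
s8 (pos 8,9,10,11,12,13,14,15,24,25,26,27,28,29,30,31): 1⊕1⊕1⊕1⊕1⊕1⊕0⊕1⊕1⊕1⊕1⊕0⊕0⊕0⊕1⊕1 = 0
s16 (pos 16,17,18,19,20,21,22,23,24,25,26,27,28,29,30,31): 0⊕1⊕0⊕0⊕0⊕1⊕0⊕1⊕1⊕1⊕1⊕0⊕0⊕0⊕1⊕1 = 0
Syndrome s16…s1 = 00000 → no error.
Read data bits from positions 3,5,6,7,9,10,11,12,13,14,15,17,18,19,20,21,22,23,24,25,26,27,28,29,30,31: 11011111101100010111100011

11011111101100010111100011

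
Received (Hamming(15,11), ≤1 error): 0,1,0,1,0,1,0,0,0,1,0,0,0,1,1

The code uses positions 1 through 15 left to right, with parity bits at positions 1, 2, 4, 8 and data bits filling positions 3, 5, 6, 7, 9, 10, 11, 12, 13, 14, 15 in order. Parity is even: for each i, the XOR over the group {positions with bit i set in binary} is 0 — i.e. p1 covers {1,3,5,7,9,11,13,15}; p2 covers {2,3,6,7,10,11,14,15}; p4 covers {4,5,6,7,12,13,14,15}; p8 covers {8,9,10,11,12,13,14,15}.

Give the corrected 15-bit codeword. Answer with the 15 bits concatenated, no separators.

010101000110011

s1 (pos 1,3,5,7,9,11,13,15): 0⊕0⊕0⊕0⊕0⊕0⊕0⊕1 = 1
s2 (pos 2,3,6,7,10,11,14,15): 1⊕0⊕1⊕0⊕1⊕0⊕1⊕1 = 1
s4 (pos 4,5,6,7,12,13,14,15): 1⊕0⊕1⊕0⊕0⊕0⊕1⊕1 = 0
s8 (pos 8,9,10,11,12,13,14,15): 0⊕0⊕1⊕0⊕0⊕0⊕1⊕1 = 1
Syndrome s8…s1 = 1011 → error at position 11.
Flip position 11: 010101000100011 → 010101000110011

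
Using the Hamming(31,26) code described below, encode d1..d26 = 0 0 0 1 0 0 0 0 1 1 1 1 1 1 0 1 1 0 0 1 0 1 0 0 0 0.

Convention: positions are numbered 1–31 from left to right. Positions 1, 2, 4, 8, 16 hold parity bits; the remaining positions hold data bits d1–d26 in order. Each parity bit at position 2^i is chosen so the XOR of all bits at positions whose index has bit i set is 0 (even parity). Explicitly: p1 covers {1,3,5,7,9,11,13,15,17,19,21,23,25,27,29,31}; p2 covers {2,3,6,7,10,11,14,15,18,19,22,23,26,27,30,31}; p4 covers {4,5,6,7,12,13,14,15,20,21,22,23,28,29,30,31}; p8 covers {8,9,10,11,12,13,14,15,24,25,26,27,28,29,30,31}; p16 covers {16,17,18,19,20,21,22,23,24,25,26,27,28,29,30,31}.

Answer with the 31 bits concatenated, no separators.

0100001100001111111011001010000

Place data at non-parity positions: p1 p2 0 p4 0 0 1 p8 0 0 0 0 1 1 1 p16 1 1 1 0 1 1 0 0 1 0 1 0 0 0 0
p1 (pos 1,3,5,7,9,11,13,15,17,19,21,23,25,27,29,31): XOR of data positions = 0⊕0⊕1⊕0⊕0⊕1⊕1⊕1⊕1⊕1⊕0⊕1⊕1⊕0⊕0 = 0
p2 (pos 2,3,6,7,10,11,14,15,18,19,22,23,26,27,30,31): XOR of data positions = 0⊕0⊕1⊕0⊕0⊕1⊕1⊕1⊕1⊕1⊕0⊕0⊕1⊕0⊕0 = 1
p4 (pos 4,5,6,7,12,13,14,15,20,21,22,23,28,29,30,31): XOR of data positions = 0⊕0⊕1⊕0⊕1⊕1⊕1⊕0⊕1⊕1⊕0⊕0⊕0⊕0⊕0 = 0
p8 (pos 8,9,10,11,12,13,14,15,24,25,26,27,28,29,30,31): XOR of data positions = 0⊕0⊕0⊕0⊕1⊕1⊕1⊕0⊕1⊕0⊕1⊕0⊕0⊕0⊕0 = 1
p16 (pos 16,17,18,19,20,21,22,23,24,25,26,27,28,29,30,31): XOR of data positions = 1⊕1⊕1⊕0⊕1⊕1⊕0⊕0⊕1⊕0⊕1⊕0⊕0⊕0⊕0 = 1
Codeword: 0100001100001111111011001010000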